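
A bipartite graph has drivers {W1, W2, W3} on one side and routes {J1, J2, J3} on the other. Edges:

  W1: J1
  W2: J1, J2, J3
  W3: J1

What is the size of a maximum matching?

Unit-capacity flow: source→left, listed edges, right→sink; max matching = max flow.
Augmenting path W1→J1 (+1); matched 1.
Augmenting path W2→J2 (+1); matched 2.
No augmenting path remains; maximum matching = 2.
König certificate: {W2, J1} is a vertex cover of size 2 (every listed pair touches it), so no matching can be larger.

2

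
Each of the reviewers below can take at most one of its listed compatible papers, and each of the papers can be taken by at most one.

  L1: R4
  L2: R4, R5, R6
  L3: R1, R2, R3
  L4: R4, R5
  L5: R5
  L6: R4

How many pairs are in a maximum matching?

4

Unit-capacity flow: source→left, listed edges, right→sink; max matching = max flow.
Augmenting path L1→R4 (+1); matched 1.
Augmenting path L2→R5 (+1); matched 2.
Augmenting path L3→R1 (+1); matched 3.
Augmenting path L4→R5→L2→R6 (+1); matched 4.
No augmenting path remains; maximum matching = 4.
König certificate: {L2, L3, R4, R5} is a vertex cover of size 4 (every listed pair touches it), so no matching can be larger.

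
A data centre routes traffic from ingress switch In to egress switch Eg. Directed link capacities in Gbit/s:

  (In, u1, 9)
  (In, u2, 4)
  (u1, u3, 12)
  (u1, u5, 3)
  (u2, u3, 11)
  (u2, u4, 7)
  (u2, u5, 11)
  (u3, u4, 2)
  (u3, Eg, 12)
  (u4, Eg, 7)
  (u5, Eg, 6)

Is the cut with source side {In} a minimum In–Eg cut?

Yes — it is a minimum cut (capacity 13).

Given cut capacity: 9 + 4 = 13.
Augment In→u1→u3→Eg: bottleneck 9, flow now 9.
Augment In→u2→u3→Eg: bottleneck 3, flow now 12.
Augment In→u2→u4→Eg: bottleneck 1, flow now 13.
No augmenting path remains; maximum flow = 13.
Cut capacity 13 equals the max flow, so it is a minimum cut.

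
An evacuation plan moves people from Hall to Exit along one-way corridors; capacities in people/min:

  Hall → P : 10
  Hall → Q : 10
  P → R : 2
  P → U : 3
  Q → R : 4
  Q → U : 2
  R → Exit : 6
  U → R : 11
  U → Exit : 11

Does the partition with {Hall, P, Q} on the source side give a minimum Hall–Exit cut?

Yes — it is a minimum cut (capacity 11).

Given cut capacity: 2 + 3 + 4 + 2 = 11.
Augment Hall→P→R→Exit: bottleneck 2, flow now 2.
Augment Hall→P→U→Exit: bottleneck 3, flow now 5.
Augment Hall→Q→R→Exit: bottleneck 4, flow now 9.
Augment Hall→Q→U→Exit: bottleneck 2, flow now 11.
No augmenting path remains; maximum flow = 11.
Cut capacity 11 equals the max flow, so it is a minimum cut.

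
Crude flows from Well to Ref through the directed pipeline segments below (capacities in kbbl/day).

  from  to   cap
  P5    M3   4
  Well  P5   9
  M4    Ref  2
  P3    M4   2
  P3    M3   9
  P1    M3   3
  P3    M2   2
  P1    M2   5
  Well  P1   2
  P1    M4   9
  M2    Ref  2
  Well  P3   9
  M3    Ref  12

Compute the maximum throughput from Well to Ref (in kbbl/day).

15

Augment Well→P1→M4→Ref: bottleneck 2, flow now 2.
Augment Well→P5→M3→Ref: bottleneck 4, flow now 6.
Augment Well→P3→M2→Ref: bottleneck 2, flow now 8.
Augment Well→P3→M3→Ref: bottleneck 7, flow now 15.
No augmenting path remains; maximum flow = 15.
In the residual graph, reachable from Well: {Well, P5}.
Min-cut edges: Well→P1 (2), Well→P3 (9), P5→M3 (4); capacity 2 + 9 + 4 = 15.
This cut is saturated, so no flow can exceed 15.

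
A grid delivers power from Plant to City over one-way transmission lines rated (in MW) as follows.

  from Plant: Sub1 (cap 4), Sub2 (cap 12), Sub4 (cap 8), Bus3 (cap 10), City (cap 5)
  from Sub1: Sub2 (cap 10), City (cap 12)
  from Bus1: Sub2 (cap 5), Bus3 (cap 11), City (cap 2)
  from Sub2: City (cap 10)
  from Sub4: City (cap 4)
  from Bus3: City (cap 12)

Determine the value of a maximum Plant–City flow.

Augment Plant→City: bottleneck 5, flow now 5.
Augment Plant→Sub1→City: bottleneck 4, flow now 9.
Augment Plant→Sub2→City: bottleneck 10, flow now 19.
Augment Plant→Sub4→City: bottleneck 4, flow now 23.
Augment Plant→Bus3→City: bottleneck 10, flow now 33.
No augmenting path remains; maximum flow = 33.
In the residual graph, reachable from Plant: {Plant, Sub2, Sub4}.
Min-cut edges: Plant→Sub1 (4), Plant→Bus3 (10), Plant→City (5), Sub2→City (10), Sub4→City (4); capacity 4 + 10 + 5 + 10 + 4 = 33.
This cut is saturated, so no flow can exceed 33.

33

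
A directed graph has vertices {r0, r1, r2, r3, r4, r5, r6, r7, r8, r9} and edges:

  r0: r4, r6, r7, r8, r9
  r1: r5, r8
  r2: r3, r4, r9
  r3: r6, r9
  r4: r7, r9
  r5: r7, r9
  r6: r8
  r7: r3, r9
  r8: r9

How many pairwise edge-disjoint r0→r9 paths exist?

4

Assign every edge capacity 1; by Menger, the answer equals the max flow.
Path r0→r9 (+1); total 1.
Path r0→r4→r9 (+1); total 2.
Path r0→r7→r9 (+1); total 3.
Path r0→r8→r9 (+1); total 4.
No residual r0→r9 path; max flow = 4.
Certifying cut of size 4: {r0→r4, r0→r7, r0→r9, r8→r9}.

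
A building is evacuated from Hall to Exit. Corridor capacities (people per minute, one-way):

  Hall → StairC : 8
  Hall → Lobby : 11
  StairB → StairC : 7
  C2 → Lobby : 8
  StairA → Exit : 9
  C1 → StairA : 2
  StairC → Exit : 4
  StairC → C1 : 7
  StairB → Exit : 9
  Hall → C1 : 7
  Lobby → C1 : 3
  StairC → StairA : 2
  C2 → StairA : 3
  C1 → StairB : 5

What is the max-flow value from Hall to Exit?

13

Augment Hall→StairC→Exit: bottleneck 4, flow now 4.
Augment Hall→StairC→StairA→Exit: bottleneck 2, flow now 6.
Augment Hall→C1→StairB→Exit: bottleneck 5, flow now 11.
Augment Hall→C1→StairA→Exit: bottleneck 2, flow now 13.
No augmenting path remains; maximum flow = 13.
In the residual graph, reachable from Hall: {Hall, StairC, Lobby, C1}.
Min-cut edges: StairC→StairA (2), StairC→Exit (4), C1→StairB (5), C1→StairA (2); capacity 2 + 4 + 5 + 2 = 13.
This cut is saturated, so no flow can exceed 13.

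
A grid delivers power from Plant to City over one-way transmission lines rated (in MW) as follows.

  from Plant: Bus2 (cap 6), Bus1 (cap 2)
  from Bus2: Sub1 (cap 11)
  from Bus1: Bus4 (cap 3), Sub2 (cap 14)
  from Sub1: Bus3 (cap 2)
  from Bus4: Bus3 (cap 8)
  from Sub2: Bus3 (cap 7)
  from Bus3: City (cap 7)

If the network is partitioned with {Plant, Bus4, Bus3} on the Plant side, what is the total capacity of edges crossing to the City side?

Edges leaving {Plant, Bus4, Bus3}: Plant→Bus2 (6), Plant→Bus1 (2), Bus3→City (7).
Cut capacity = 6 + 2 + 7 = 15.

15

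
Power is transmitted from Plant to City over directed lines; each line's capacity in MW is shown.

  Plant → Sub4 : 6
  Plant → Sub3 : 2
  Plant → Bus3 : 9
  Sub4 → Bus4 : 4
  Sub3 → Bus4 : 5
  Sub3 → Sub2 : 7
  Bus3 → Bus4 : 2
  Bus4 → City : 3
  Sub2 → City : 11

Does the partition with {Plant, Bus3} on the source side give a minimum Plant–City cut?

Given cut capacity: 6 + 2 + 2 = 10.
Augment Plant→Sub4→Bus4→City: bottleneck 3, flow now 3.
Augment Plant→Sub3→Sub2→City: bottleneck 2, flow now 5.
No augmenting path remains; maximum flow = 5.
In the residual graph, reachable from Plant: {Plant, Sub4, Bus3, Bus4}.
Min-cut edges: Plant→Sub3 (2), Bus4→City (3); capacity 2 + 3 = 5.
Cut capacity 10 exceeds the max flow 5, so it is not minimum.

No — its capacity is 10, but the minimum cut has capacity 5.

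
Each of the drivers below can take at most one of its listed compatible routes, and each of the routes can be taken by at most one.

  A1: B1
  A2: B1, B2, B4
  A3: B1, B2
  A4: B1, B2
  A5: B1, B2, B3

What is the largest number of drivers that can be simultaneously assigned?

4

Unit-capacity flow: source→left, listed edges, right→sink; max matching = max flow.
Augmenting path A1→B1 (+1); matched 1.
Augmenting path A2→B2 (+1); matched 2.
Augmenting path A5→B3 (+1); matched 3.
Augmenting path A3→B2→A2→B4 (+1); matched 4.
No augmenting path remains; maximum matching = 4.
König certificate: {A2, A5, B1, B2} is a vertex cover of size 4 (every listed pair touches it), so no matching can be larger.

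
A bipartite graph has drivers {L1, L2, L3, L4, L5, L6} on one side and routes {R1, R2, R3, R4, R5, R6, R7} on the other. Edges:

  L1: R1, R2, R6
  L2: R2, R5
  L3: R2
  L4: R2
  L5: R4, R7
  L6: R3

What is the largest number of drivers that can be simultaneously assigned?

5

Unit-capacity flow: source→left, listed edges, right→sink; max matching = max flow.
Augmenting path L1→R1 (+1); matched 1.
Augmenting path L2→R2 (+1); matched 2.
Augmenting path L5→R4 (+1); matched 3.
Augmenting path L6→R3 (+1); matched 4.
Augmenting path L3→R2→L2→R5 (+1); matched 5.
No augmenting path remains; maximum matching = 5.
König certificate: {L1, L2, L5, L6, R2} is a vertex cover of size 5 (every listed pair touches it), so no matching can be larger.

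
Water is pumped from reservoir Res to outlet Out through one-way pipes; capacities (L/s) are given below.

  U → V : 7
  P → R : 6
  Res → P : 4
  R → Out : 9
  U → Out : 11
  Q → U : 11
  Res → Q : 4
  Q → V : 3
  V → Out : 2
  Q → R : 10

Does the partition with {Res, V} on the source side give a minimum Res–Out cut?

No — its capacity is 10, but the minimum cut has capacity 8.

Given cut capacity: 4 + 4 + 2 = 10.
Augment Res→P→R→Out: bottleneck 4, flow now 4.
Augment Res→Q→R→Out: bottleneck 4, flow now 8.
No augmenting path remains; maximum flow = 8.
In the residual graph, reachable from Res: {Res}.
Min-cut edges: Res→P (4), Res→Q (4); capacity 4 + 4 = 8.
Cut capacity 10 exceeds the max flow 8, so it is not minimum.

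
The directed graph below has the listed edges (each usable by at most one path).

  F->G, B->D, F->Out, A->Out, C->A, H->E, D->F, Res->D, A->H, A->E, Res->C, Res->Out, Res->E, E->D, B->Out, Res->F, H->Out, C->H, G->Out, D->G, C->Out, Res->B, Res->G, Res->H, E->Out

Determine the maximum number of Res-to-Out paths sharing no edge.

7

Assign every edge capacity 1; by Menger, the answer equals the max flow.
Path Res→Out (+1); total 1.
Path Res→B→Out (+1); total 2.
Path Res→C→Out (+1); total 3.
Path Res→E→Out (+1); total 4.
Path Res→F→Out (+1); total 5.
Path Res→G→Out (+1); total 6.
Path Res→H→Out (+1); total 7.
No residual Res→Out path; max flow = 7.
Certifying cut of size 7: {F→Out, G→Out, Res→B, Res→C, Res→E, Res→H, Res→Out}.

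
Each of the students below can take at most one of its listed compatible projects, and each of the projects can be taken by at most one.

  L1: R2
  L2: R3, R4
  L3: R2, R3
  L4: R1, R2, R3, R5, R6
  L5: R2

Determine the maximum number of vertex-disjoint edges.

Unit-capacity flow: source→left, listed edges, right→sink; max matching = max flow.
Augmenting path L1→R2 (+1); matched 1.
Augmenting path L2→R3 (+1); matched 2.
Augmenting path L4→R1 (+1); matched 3.
Augmenting path L3→R3→L2→R4 (+1); matched 4.
No augmenting path remains; maximum matching = 4.
König certificate: {L2, L3, L4, R2} is a vertex cover of size 4 (every listed pair touches it), so no matching can be larger.

4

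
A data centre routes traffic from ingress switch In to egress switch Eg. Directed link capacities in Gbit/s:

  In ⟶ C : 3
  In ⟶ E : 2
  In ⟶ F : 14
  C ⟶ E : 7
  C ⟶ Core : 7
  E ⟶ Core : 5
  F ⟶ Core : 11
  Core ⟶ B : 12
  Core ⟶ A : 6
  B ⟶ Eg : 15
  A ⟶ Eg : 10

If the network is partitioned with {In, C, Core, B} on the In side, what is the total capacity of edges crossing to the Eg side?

44

Edges leaving {In, C, Core, B}: In→E (2), In→F (14), C→E (7), Core→A (6), B→Eg (15).
Cut capacity = 2 + 14 + 7 + 6 + 15 = 44.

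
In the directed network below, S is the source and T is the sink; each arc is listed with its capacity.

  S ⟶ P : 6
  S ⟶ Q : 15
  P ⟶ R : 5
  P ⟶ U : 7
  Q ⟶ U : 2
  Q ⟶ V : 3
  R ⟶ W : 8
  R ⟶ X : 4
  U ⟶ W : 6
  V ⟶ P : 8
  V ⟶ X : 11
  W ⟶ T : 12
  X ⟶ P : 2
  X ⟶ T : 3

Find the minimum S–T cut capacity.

Augment S→P→R→W→T: bottleneck 5, flow now 5.
Augment S→P→U→W→T: bottleneck 1, flow now 6.
Augment S→Q→U→W→T: bottleneck 2, flow now 8.
Augment S→Q→V→X→T: bottleneck 3, flow now 11.
No augmenting path remains; maximum flow = 11.
By max-flow min-cut, the minimum cut capacity equals the max flow.
In the residual graph, reachable from S: {S, Q}.
Min-cut edges: S→P (6), Q→U (2), Q→V (3); capacity 6 + 2 + 3 = 11.

11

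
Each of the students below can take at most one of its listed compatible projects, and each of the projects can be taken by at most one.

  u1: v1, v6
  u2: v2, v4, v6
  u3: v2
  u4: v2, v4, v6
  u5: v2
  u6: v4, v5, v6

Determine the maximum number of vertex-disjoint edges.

5

Unit-capacity flow: source→left, listed edges, right→sink; max matching = max flow.
Augmenting path u1→v1 (+1); matched 1.
Augmenting path u2→v2 (+1); matched 2.
Augmenting path u4→v4 (+1); matched 3.
Augmenting path u6→v5 (+1); matched 4.
Augmenting path u3→v2→u2→v6 (+1); matched 5.
No augmenting path remains; maximum matching = 5.
König certificate: {u1, u2, u4, u6, v2} is a vertex cover of size 5 (every listed pair touches it), so no matching can be larger.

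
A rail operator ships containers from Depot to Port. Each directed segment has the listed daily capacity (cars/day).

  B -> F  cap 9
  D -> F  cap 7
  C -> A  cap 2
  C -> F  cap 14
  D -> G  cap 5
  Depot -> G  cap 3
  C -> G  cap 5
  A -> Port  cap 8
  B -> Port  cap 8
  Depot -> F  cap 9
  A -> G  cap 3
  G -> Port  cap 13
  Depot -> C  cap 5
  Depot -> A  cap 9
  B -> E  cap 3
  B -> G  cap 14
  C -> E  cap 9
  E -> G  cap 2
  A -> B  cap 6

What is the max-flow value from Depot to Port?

Augment Depot→A→Port: bottleneck 8, flow now 8.
Augment Depot→G→Port: bottleneck 3, flow now 11.
Augment Depot→A→B→Port: bottleneck 1, flow now 12.
Augment Depot→C→G→Port: bottleneck 5, flow now 17.
No augmenting path remains; maximum flow = 17.
In the residual graph, reachable from Depot: {Depot, F}.
Min-cut edges: Depot→A (9), Depot→C (5), Depot→G (3); capacity 9 + 5 + 3 = 17.
This cut is saturated, so no flow can exceed 17.

17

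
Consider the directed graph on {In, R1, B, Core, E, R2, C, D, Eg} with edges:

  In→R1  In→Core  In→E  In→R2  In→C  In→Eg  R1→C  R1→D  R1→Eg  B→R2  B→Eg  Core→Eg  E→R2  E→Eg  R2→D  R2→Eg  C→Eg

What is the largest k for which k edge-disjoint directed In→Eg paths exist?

Assign every edge capacity 1; by Menger, the answer equals the max flow.
Path In→Eg (+1); total 1.
Path In→R1→Eg (+1); total 2.
Path In→Core→Eg (+1); total 3.
Path In→E→Eg (+1); total 4.
Path In→R2→Eg (+1); total 5.
Path In→C→Eg (+1); total 6.
No residual In→Eg path; max flow = 6.
Certifying cut of size 6: {In→C, In→Core, In→E, In→Eg, In→R1, In→R2}.

6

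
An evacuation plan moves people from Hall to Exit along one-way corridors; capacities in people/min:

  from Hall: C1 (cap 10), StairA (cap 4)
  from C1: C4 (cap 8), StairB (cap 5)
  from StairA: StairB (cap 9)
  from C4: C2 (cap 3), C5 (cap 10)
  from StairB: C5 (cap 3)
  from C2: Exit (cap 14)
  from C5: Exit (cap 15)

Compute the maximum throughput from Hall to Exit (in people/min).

Augment Hall→C1→C4→C2→Exit: bottleneck 3, flow now 3.
Augment Hall→C1→C4→C5→Exit: bottleneck 5, flow now 8.
Augment Hall→C1→StairB→C5→Exit: bottleneck 2, flow now 10.
Augment Hall→StairA→StairB→C5→Exit: bottleneck 1, flow now 11.
No augmenting path remains; maximum flow = 11.
In the residual graph, reachable from Hall: {Hall, C1, StairA, StairB}.
Min-cut edges: C1→C4 (8), StairB→C5 (3); capacity 8 + 3 = 11.
This cut is saturated, so no flow can exceed 11.

11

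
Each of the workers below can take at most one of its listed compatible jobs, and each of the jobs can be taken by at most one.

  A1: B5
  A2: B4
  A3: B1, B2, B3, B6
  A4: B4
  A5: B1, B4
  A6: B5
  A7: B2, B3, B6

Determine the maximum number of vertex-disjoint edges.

Unit-capacity flow: source→left, listed edges, right→sink; max matching = max flow.
Augmenting path A1→B5 (+1); matched 1.
Augmenting path A2→B4 (+1); matched 2.
Augmenting path A3→B1 (+1); matched 3.
Augmenting path A7→B2 (+1); matched 4.
Augmenting path A5→B1→A3→B3 (+1); matched 5.
No augmenting path remains; maximum matching = 5.
König certificate: {A3, A5, A7, B4, B5} is a vertex cover of size 5 (every listed pair touches it), so no matching can be larger.

5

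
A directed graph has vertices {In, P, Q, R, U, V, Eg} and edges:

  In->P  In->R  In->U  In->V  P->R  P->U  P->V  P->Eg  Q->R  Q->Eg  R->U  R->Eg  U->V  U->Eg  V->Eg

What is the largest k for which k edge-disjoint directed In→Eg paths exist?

Assign every edge capacity 1; by Menger, the answer equals the max flow.
Path In→P→Eg (+1); total 1.
Path In→R→Eg (+1); total 2.
Path In→U→Eg (+1); total 3.
Path In→V→Eg (+1); total 4.
No residual In→Eg path; max flow = 4.
Certifying cut of size 4: {In→P, In→R, In→U, In→V}.

4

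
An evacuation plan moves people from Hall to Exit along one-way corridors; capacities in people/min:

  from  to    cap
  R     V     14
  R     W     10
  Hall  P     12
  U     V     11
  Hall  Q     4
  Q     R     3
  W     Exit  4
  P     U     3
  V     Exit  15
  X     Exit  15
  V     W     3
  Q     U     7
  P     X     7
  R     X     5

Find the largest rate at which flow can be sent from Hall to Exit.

Augment Hall→P→X→Exit: bottleneck 7, flow now 7.
Augment Hall→P→U→V→Exit: bottleneck 3, flow now 10.
Augment Hall→Q→R→V→Exit: bottleneck 3, flow now 13.
Augment Hall→Q→U→V→Exit: bottleneck 1, flow now 14.
No augmenting path remains; maximum flow = 14.
In the residual graph, reachable from Hall: {Hall, P}.
Min-cut edges: Hall→Q (4), P→U (3), P→X (7); capacity 4 + 3 + 7 = 14.
This cut is saturated, so no flow can exceed 14.

14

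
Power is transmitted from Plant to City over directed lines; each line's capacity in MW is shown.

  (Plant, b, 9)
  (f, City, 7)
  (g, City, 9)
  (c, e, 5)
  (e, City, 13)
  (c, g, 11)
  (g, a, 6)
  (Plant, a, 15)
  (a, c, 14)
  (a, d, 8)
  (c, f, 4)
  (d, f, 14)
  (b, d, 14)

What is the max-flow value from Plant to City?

21

Augment Plant→a→c→e→City: bottleneck 5, flow now 5.
Augment Plant→a→c→f→City: bottleneck 4, flow now 9.
Augment Plant→a→c→g→City: bottleneck 5, flow now 14.
Augment Plant→a→d→f→City: bottleneck 1, flow now 15.
Augment Plant→b→d→f→City: bottleneck 2, flow now 17.
Augment Plant→b→d→f→c→g→City: bottleneck 4, flow now 21. (uses reverse residual edge)
No augmenting path remains; maximum flow = 21.
In the residual graph, reachable from Plant: {Plant, a, b, d, f}.
Min-cut edges: a→c (14), f→City (7); capacity 14 + 7 = 21.
This cut is saturated, so no flow can exceed 21.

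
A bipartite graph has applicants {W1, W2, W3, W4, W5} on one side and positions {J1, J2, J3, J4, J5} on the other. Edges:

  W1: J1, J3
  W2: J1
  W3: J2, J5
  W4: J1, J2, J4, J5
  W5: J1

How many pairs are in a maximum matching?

4

Unit-capacity flow: source→left, listed edges, right→sink; max matching = max flow.
Augmenting path W1→J1 (+1); matched 1.
Augmenting path W3→J2 (+1); matched 2.
Augmenting path W4→J4 (+1); matched 3.
Augmenting path W2→J1→W1→J3 (+1); matched 4.
No augmenting path remains; maximum matching = 4.
König certificate: {W1, W3, W4, J1} is a vertex cover of size 4 (every listed pair touches it), so no matching can be larger.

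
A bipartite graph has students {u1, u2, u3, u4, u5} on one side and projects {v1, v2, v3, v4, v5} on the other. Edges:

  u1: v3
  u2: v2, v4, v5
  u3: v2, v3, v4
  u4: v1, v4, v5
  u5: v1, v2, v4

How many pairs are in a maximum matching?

Unit-capacity flow: source→left, listed edges, right→sink; max matching = max flow.
Augmenting path u1→v3 (+1); matched 1.
Augmenting path u2→v2 (+1); matched 2.
Augmenting path u3→v4 (+1); matched 3.
Augmenting path u4→v1 (+1); matched 4.
Augmenting path u5→v1→u4→v5 (+1); matched 5.
No augmenting path remains; maximum matching = 5.
König certificate: {u1, u2, u3, u4, u5} is a vertex cover of size 5 (every listed pair touches it), so no matching can be larger.

5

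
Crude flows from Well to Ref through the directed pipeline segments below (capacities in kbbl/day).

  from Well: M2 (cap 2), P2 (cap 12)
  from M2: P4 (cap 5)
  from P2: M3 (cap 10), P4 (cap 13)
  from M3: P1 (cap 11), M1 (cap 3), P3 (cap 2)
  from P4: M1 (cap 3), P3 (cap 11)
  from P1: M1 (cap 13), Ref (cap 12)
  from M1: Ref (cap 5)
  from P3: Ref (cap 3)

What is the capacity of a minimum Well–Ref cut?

14

Augment Well→M2→P4→M1→Ref: bottleneck 2, flow now 2.
Augment Well→P2→M3→P1→Ref: bottleneck 10, flow now 12.
Augment Well→P2→P4→M1→Ref: bottleneck 1, flow now 13.
Augment Well→P2→P4→P3→Ref: bottleneck 1, flow now 14.
No augmenting path remains; maximum flow = 14.
By max-flow min-cut, the minimum cut capacity equals the max flow.
In the residual graph, reachable from Well: {Well}.
Min-cut edges: Well→M2 (2), Well→P2 (12); capacity 2 + 12 = 14.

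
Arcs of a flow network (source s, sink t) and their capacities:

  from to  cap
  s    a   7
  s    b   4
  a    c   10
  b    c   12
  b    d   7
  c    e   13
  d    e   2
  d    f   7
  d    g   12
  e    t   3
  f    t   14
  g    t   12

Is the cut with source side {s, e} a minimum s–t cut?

No — its capacity is 14, but the minimum cut has capacity 7.

Given cut capacity: 7 + 4 + 3 = 14.
Augment s→a→c→e→t: bottleneck 3, flow now 3.
Augment s→b→d→f→t: bottleneck 4, flow now 7.
No augmenting path remains; maximum flow = 7.
In the residual graph, reachable from s: {s, a, c, e}.
Min-cut edges: s→b (4), e→t (3); capacity 4 + 3 = 7.
Cut capacity 14 exceeds the max flow 7, so it is not minimum.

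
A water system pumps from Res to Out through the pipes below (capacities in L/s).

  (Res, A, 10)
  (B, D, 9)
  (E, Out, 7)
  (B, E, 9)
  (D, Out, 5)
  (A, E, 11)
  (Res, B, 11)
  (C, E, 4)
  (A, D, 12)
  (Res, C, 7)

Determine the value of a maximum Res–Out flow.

12

Augment Res→A→D→Out: bottleneck 5, flow now 5.
Augment Res→A→E→Out: bottleneck 5, flow now 10.
Augment Res→B→E→Out: bottleneck 2, flow now 12.
No augmenting path remains; maximum flow = 12.
In the residual graph, reachable from Res: {Res, A, B, C, D, E}.
Min-cut edges: D→Out (5), E→Out (7); capacity 5 + 7 = 12.
This cut is saturated, so no flow can exceed 12.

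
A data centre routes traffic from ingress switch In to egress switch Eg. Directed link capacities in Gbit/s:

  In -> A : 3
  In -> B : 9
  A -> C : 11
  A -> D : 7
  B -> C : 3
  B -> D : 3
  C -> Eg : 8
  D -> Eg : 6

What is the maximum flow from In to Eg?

Augment In→A→C→Eg: bottleneck 3, flow now 3.
Augment In→B→C→Eg: bottleneck 3, flow now 6.
Augment In→B→D→Eg: bottleneck 3, flow now 9.
No augmenting path remains; maximum flow = 9.
In the residual graph, reachable from In: {In, B}.
Min-cut edges: In→A (3), B→C (3), B→D (3); capacity 3 + 3 + 3 = 9.
This cut is saturated, so no flow can exceed 9.

9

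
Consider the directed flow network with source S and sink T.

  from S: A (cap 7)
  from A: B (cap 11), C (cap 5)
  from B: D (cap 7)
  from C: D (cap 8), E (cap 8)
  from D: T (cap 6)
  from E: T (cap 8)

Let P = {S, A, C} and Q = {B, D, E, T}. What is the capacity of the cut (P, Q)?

Edges leaving {S, A, C}: A→B (11), C→D (8), C→E (8).
Cut capacity = 11 + 8 + 8 = 27.

27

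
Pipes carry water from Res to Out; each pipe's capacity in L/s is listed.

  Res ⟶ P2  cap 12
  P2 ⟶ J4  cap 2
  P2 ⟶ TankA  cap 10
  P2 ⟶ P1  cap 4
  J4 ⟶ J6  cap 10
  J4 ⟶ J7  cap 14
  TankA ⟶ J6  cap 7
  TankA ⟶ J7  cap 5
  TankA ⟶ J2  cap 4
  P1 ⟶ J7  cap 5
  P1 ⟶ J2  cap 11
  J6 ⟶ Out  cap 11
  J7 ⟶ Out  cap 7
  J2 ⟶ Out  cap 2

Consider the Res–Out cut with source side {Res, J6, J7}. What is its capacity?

30

Edges leaving {Res, J6, J7}: Res→P2 (12), J6→Out (11), J7→Out (7).
Cut capacity = 12 + 11 + 7 = 30.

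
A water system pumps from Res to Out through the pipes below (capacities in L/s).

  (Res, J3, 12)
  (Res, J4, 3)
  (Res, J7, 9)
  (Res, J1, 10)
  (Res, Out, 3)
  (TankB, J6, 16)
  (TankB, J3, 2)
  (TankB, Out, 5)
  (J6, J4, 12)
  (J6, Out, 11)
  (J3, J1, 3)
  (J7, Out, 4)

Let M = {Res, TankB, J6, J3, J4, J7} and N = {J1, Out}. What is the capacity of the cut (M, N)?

Edges leaving {Res, TankB, J6, J3, J4, J7}: Res→J1 (10), Res→Out (3), TankB→Out (5), J6→Out (11), J3→J1 (3), J7→Out (4).
Cut capacity = 10 + 3 + 5 + 11 + 3 + 4 = 36.

36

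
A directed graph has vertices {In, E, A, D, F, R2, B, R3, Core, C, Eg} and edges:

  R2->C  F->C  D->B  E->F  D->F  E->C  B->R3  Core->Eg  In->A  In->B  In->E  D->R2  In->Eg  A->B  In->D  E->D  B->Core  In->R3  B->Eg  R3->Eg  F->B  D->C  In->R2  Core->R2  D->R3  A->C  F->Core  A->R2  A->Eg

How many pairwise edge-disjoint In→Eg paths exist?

5

Assign every edge capacity 1; by Menger, the answer equals the max flow.
Path In→Eg (+1); total 1.
Path In→A→Eg (+1); total 2.
Path In→B→Eg (+1); total 3.
Path In→R3→Eg (+1); total 4.
Path In→E→F→Core→Eg (+1); total 5.
No residual In→Eg path; max flow = 5.
Certifying cut of size 5: {B→Eg, Core→Eg, In→A, In→Eg, R3→Eg}.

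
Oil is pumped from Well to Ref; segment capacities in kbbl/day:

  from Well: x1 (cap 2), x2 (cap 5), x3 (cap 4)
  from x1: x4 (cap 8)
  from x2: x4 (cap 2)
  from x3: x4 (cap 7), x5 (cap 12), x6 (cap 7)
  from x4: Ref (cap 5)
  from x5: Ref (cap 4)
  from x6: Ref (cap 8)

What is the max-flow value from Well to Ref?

Augment Well→x1→x4→Ref: bottleneck 2, flow now 2.
Augment Well→x2→x4→Ref: bottleneck 2, flow now 4.
Augment Well→x3→x4→Ref: bottleneck 1, flow now 5.
Augment Well→x3→x5→Ref: bottleneck 3, flow now 8.
No augmenting path remains; maximum flow = 8.
In the residual graph, reachable from Well: {Well, x2}.
Min-cut edges: Well→x1 (2), Well→x3 (4), x2→x4 (2); capacity 2 + 4 + 2 = 8.
This cut is saturated, so no flow can exceed 8.

8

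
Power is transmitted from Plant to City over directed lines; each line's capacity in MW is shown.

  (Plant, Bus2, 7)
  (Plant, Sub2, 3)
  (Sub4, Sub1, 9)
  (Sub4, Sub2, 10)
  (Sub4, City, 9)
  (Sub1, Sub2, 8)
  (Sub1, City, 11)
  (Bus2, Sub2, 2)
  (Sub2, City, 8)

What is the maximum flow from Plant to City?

Augment Plant→Sub2→City: bottleneck 3, flow now 3.
Augment Plant→Bus2→Sub2→City: bottleneck 2, flow now 5.
No augmenting path remains; maximum flow = 5.
In the residual graph, reachable from Plant: {Plant, Bus2}.
Min-cut edges: Plant→Sub2 (3), Bus2→Sub2 (2); capacity 3 + 2 = 5.
This cut is saturated, so no flow can exceed 5.

5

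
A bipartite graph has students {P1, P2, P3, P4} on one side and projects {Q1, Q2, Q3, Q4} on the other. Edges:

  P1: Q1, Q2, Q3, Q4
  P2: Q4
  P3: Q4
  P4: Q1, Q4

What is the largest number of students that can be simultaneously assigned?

Unit-capacity flow: source→left, listed edges, right→sink; max matching = max flow.
Augmenting path P1→Q1 (+1); matched 1.
Augmenting path P2→Q4 (+1); matched 2.
Augmenting path P4→Q1→P1→Q2 (+1); matched 3.
No augmenting path remains; maximum matching = 3.
König certificate: {P1, P4, Q4} is a vertex cover of size 3 (every listed pair touches it), so no matching can be larger.

3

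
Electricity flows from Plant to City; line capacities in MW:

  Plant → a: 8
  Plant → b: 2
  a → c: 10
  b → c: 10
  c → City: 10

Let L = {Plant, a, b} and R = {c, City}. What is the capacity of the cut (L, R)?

Edges leaving {Plant, a, b}: a→c (10), b→c (10).
Cut capacity = 10 + 10 = 20.

20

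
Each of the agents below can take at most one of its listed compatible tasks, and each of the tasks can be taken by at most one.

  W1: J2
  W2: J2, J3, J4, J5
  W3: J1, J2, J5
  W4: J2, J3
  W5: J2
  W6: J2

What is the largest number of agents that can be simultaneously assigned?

Unit-capacity flow: source→left, listed edges, right→sink; max matching = max flow.
Augmenting path W1→J2 (+1); matched 1.
Augmenting path W2→J3 (+1); matched 2.
Augmenting path W3→J1 (+1); matched 3.
Augmenting path W4→J3→W2→J4 (+1); matched 4.
No augmenting path remains; maximum matching = 4.
König certificate: {W2, W3, W4, J2} is a vertex cover of size 4 (every listed pair touches it), so no matching can be larger.

4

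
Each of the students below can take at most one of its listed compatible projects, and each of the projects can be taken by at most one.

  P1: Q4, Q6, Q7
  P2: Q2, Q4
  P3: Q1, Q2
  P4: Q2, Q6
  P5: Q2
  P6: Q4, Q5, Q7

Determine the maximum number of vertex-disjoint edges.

6

Unit-capacity flow: source→left, listed edges, right→sink; max matching = max flow.
Augmenting path P1→Q4 (+1); matched 1.
Augmenting path P2→Q2 (+1); matched 2.
Augmenting path P3→Q1 (+1); matched 3.
Augmenting path P4→Q6 (+1); matched 4.
Augmenting path P6→Q5 (+1); matched 5.
Augmenting path P5→Q2→P2→Q4→P1→Q7 (+1); matched 6.
No augmenting path remains; maximum matching = 6.
König certificate: {P1, P2, P3, P4, P5, P6} is a vertex cover of size 6 (every listed pair touches it), so no matching can be larger.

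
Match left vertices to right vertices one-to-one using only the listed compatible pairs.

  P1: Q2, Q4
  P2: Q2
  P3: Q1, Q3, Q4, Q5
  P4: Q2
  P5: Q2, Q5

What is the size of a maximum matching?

Unit-capacity flow: source→left, listed edges, right→sink; max matching = max flow.
Augmenting path P1→Q2 (+1); matched 1.
Augmenting path P3→Q1 (+1); matched 2.
Augmenting path P5→Q5 (+1); matched 3.
Augmenting path P2→Q2→P1→Q4 (+1); matched 4.
No augmenting path remains; maximum matching = 4.
König certificate: {P1, P3, P5, Q2} is a vertex cover of size 4 (every listed pair touches it), so no matching can be larger.

4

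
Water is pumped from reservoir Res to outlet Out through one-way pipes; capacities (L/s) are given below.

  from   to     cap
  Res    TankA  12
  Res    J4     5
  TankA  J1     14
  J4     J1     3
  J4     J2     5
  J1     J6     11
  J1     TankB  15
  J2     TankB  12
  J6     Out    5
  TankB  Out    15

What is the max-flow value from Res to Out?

17

Augment Res→TankA→J1→J6→Out: bottleneck 5, flow now 5.
Augment Res→TankA→J1→TankB→Out: bottleneck 7, flow now 12.
Augment Res→J4→J1→TankB→Out: bottleneck 3, flow now 15.
Augment Res→J4→J2→TankB→Out: bottleneck 2, flow now 17.
No augmenting path remains; maximum flow = 17.
In the residual graph, reachable from Res: {Res}.
Min-cut edges: Res→TankA (12), Res→J4 (5); capacity 12 + 5 = 17.
This cut is saturated, so no flow can exceed 17.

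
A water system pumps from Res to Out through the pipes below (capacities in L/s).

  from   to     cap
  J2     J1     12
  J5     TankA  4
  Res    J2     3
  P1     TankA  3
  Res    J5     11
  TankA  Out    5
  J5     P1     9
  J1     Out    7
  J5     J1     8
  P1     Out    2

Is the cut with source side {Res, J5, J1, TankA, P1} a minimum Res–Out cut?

No — its capacity is 17, but the minimum cut has capacity 14.

Given cut capacity: 3 + 7 + 5 + 2 = 17.
Augment Res→J5→J1→Out: bottleneck 7, flow now 7.
Augment Res→J5→TankA→Out: bottleneck 4, flow now 11.
Augment Res→J2→J1→J5→P1→Out: bottleneck 2, flow now 13. (uses reverse residual edge)
Augment Res→J2→J1→J5→P1→TankA→Out: bottleneck 1, flow now 14. (uses reverse residual edge)
No augmenting path remains; maximum flow = 14.
In the residual graph, reachable from Res: {Res}.
Min-cut edges: Res→J5 (11), Res→J2 (3); capacity 11 + 3 = 14.
Cut capacity 17 exceeds the max flow 14, so it is not minimum.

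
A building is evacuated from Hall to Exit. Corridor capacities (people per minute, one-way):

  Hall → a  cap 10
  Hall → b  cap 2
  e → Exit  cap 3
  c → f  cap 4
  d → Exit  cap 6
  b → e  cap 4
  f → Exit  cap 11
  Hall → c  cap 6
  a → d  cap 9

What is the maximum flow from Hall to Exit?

Augment Hall→a→d→Exit: bottleneck 6, flow now 6.
Augment Hall→b→e→Exit: bottleneck 2, flow now 8.
Augment Hall→c→f→Exit: bottleneck 4, flow now 12.
No augmenting path remains; maximum flow = 12.
In the residual graph, reachable from Hall: {Hall, a, c, d}.
Min-cut edges: Hall→b (2), c→f (4), d→Exit (6); capacity 2 + 4 + 6 = 12.
This cut is saturated, so no flow can exceed 12.

12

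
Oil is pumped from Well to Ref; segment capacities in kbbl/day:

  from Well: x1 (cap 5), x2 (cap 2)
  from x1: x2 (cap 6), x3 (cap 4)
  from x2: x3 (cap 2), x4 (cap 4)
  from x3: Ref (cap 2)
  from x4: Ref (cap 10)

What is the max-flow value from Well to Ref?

Augment Well→x1→x3→Ref: bottleneck 2, flow now 2.
Augment Well→x2→x4→Ref: bottleneck 2, flow now 4.
Augment Well→x1→x2→x4→Ref: bottleneck 2, flow now 6.
No augmenting path remains; maximum flow = 6.
In the residual graph, reachable from Well: {Well, x1, x2, x3}.
Min-cut edges: x2→x4 (4), x3→Ref (2); capacity 4 + 2 = 6.
This cut is saturated, so no flow can exceed 6.

6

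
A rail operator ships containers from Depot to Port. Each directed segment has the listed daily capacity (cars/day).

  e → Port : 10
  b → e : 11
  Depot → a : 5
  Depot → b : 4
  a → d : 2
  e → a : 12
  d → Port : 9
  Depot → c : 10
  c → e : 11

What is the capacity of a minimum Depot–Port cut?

Augment Depot→a→d→Port: bottleneck 2, flow now 2.
Augment Depot→b→e→Port: bottleneck 4, flow now 6.
Augment Depot→c→e→Port: bottleneck 6, flow now 12.
No augmenting path remains; maximum flow = 12.
By max-flow min-cut, the minimum cut capacity equals the max flow.
In the residual graph, reachable from Depot: {Depot, a, b, c, e}.
Min-cut edges: a→d (2), e→Port (10); capacity 2 + 10 = 12.

12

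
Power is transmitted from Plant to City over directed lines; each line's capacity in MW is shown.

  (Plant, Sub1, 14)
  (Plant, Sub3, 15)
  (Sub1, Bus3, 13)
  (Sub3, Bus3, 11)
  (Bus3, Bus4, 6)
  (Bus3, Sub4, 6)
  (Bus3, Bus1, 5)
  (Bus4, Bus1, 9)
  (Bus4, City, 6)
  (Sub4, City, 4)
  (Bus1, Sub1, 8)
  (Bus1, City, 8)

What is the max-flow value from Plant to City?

15

Augment Plant→Sub1→Bus3→Bus4→City: bottleneck 6, flow now 6.
Augment Plant→Sub1→Bus3→Sub4→City: bottleneck 4, flow now 10.
Augment Plant→Sub1→Bus3→Bus1→City: bottleneck 3, flow now 13.
Augment Plant→Sub3→Bus3→Bus1→City: bottleneck 2, flow now 15.
No augmenting path remains; maximum flow = 15.
In the residual graph, reachable from Plant: {Plant, Sub1, Sub3, Bus3, Sub4}.
Min-cut edges: Bus3→Bus4 (6), Bus3→Bus1 (5), Sub4→City (4); capacity 6 + 5 + 4 = 15.
This cut is saturated, so no flow can exceed 15.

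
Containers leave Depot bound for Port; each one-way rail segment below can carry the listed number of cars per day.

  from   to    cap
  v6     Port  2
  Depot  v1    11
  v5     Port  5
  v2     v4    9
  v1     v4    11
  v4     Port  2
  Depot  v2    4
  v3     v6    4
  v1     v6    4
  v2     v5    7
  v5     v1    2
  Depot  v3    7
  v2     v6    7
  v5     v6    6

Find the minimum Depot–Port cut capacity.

8

Augment Depot→v1→v4→Port: bottleneck 2, flow now 2.
Augment Depot→v1→v6→Port: bottleneck 2, flow now 4.
Augment Depot→v2→v5→Port: bottleneck 4, flow now 8.
No augmenting path remains; maximum flow = 8.
By max-flow min-cut, the minimum cut capacity equals the max flow.
In the residual graph, reachable from Depot: {Depot, v1, v3, v4, v6}.
Min-cut edges: Depot→v2 (4), v4→Port (2), v6→Port (2); capacity 4 + 2 + 2 = 8.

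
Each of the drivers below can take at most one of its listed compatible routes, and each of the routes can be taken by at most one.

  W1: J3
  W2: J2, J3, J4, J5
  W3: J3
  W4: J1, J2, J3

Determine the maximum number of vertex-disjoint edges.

3

Unit-capacity flow: source→left, listed edges, right→sink; max matching = max flow.
Augmenting path W1→J3 (+1); matched 1.
Augmenting path W2→J2 (+1); matched 2.
Augmenting path W4→J1 (+1); matched 3.
No augmenting path remains; maximum matching = 3.
König certificate: {W2, W4, J3} is a vertex cover of size 3 (every listed pair touches it), so no matching can be larger.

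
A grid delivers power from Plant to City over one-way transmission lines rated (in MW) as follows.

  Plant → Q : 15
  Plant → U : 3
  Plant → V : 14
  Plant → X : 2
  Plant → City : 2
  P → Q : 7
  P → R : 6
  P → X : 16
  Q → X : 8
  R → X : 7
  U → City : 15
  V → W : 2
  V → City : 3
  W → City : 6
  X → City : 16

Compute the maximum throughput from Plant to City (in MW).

20

Augment Plant→City: bottleneck 2, flow now 2.
Augment Plant→U→City: bottleneck 3, flow now 5.
Augment Plant→V→City: bottleneck 3, flow now 8.
Augment Plant→X→City: bottleneck 2, flow now 10.
Augment Plant→Q→X→City: bottleneck 8, flow now 18.
Augment Plant→V→W→City: bottleneck 2, flow now 20.
No augmenting path remains; maximum flow = 20.
In the residual graph, reachable from Plant: {Plant, Q, V}.
Min-cut edges: Plant→U (3), Plant→X (2), Plant→City (2), Q→X (8), V→W (2), V→City (3); capacity 3 + 2 + 2 + 8 + 2 + 3 = 20.
This cut is saturated, so no flow can exceed 20.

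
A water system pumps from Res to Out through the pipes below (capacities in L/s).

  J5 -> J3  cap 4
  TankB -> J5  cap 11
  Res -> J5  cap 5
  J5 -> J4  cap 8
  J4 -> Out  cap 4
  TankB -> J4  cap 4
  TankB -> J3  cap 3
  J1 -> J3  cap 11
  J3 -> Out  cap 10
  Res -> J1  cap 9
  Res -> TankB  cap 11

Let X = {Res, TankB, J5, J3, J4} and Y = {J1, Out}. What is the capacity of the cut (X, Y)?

Edges leaving {Res, TankB, J5, J3, J4}: Res→J1 (9), J3→Out (10), J4→Out (4).
Cut capacity = 9 + 10 + 4 = 23.

23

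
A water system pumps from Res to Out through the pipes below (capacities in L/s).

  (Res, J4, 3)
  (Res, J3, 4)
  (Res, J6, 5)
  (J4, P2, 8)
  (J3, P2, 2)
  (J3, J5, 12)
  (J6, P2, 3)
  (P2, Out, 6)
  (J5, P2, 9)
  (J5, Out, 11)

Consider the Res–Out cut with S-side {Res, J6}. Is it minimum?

Yes — it is a minimum cut (capacity 10).

Given cut capacity: 3 + 4 + 3 = 10.
Augment Res→J4→P2→Out: bottleneck 3, flow now 3.
Augment Res→J3→P2→Out: bottleneck 2, flow now 5.
Augment Res→J3→J5→Out: bottleneck 2, flow now 7.
Augment Res→J6→P2→Out: bottleneck 1, flow now 8.
Augment Res→J6→P2→J3→J5→Out: bottleneck 2, flow now 10. (uses reverse residual edge)
No augmenting path remains; maximum flow = 10.
Cut capacity 10 equals the max flow, so it is a minimum cut.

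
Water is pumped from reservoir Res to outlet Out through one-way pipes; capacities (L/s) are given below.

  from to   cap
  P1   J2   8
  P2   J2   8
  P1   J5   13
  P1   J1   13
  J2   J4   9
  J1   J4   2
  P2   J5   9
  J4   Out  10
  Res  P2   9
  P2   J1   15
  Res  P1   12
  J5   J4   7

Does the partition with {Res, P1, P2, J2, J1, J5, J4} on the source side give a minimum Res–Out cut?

Given cut capacity: 10 = 10.
Augment Res→P1→J2→J4→Out: bottleneck 8, flow now 8.
Augment Res→P1→J1→J4→Out: bottleneck 2, flow now 10.
No augmenting path remains; maximum flow = 10.
Cut capacity 10 equals the max flow, so it is a minimum cut.

Yes — it is a minimum cut (capacity 10).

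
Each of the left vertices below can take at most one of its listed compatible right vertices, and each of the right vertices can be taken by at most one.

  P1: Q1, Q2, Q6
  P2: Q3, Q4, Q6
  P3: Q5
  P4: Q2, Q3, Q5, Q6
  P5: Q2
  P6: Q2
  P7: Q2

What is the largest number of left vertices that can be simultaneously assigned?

Unit-capacity flow: source→left, listed edges, right→sink; max matching = max flow.
Augmenting path P1→Q1 (+1); matched 1.
Augmenting path P2→Q3 (+1); matched 2.
Augmenting path P3→Q5 (+1); matched 3.
Augmenting path P4→Q2 (+1); matched 4.
Augmenting path P5→Q2→P4→Q6 (+1); matched 5.
No augmenting path remains; maximum matching = 5.
König certificate: {P1, P2, P3, P4, Q2} is a vertex cover of size 5 (every listed pair touches it), so no matching can be larger.

5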